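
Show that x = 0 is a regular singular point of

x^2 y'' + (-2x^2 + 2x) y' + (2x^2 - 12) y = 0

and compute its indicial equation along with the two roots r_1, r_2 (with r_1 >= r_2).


Divide by x^2 to reach normal form y'' + P_1(x) y' + P_2(x) y = 0 with P_1(x) = -2 + 2/x and P_2(x) = 2 - 12/x^2.
x = 0 is a singular point because the y'-coefficient -2 + 2/x has a pole at x = 0 and the y-coefficient 2 - 12/x^2 has a pole at x = 0.
It is a regular singular point because x P_1(x) = p(x) = 2 - 2x and x^2 P_2(x) = q(x) = 2x^2 - 12 are polynomials, hence analytic at x = 0.
p(0) = 2,  q(0) = -12.
Indicial equation: r(r-1) + p(0) r + q(0) = 0, i.e. r^2 + (p(0) - 1) r + q(0) = 0, i.e. r^2 + 1 r - 12 = 0.
Discriminant: (1)^2 - 4(-12) = 49, so r = (-1 ± 7)/2.
Solving: r_1 = 3, r_2 = -4.

indicial: r^2 + 1 r - 12 = 0; roots r_1 = 3, r_2 = -4


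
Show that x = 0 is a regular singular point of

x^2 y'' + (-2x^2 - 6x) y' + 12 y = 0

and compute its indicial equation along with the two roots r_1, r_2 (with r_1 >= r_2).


Divide by x^2 to reach normal form y'' + P_1(x) y' + P_2(x) y = 0 with P_1(x) = -2 - 6/x and P_2(x) = 12/x^2.
x = 0 is a singular point because the y'-coefficient -2 - 6/x has a pole at x = 0 and the y-coefficient 12/x^2 has a pole at x = 0.
It is a regular singular point because x P_1(x) = p(x) = -2x - 6 and x^2 P_2(x) = q(x) = 12 are polynomials, hence analytic at x = 0.
p(0) = -6,  q(0) = 12.
Indicial equation: r(r-1) + p(0) r + q(0) = 0, i.e. r^2 + (p(0) - 1) r + q(0) = 0, i.e. r^2 - 7 r + 12 = 0.
Discriminant: (-7)^2 - 4(12) = 1, so r = (7 ± 1)/2.
Solving: r_1 = 4, r_2 = 3.

indicial: r^2 - 7 r + 12 = 0; roots r_1 = 4, r_2 = 3


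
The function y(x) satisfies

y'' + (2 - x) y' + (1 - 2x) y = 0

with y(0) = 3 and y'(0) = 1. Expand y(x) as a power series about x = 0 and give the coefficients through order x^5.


Ansatz: y(x) = sum_{n>=0} a_n x^n, so y'(x) = sum_{n>=1} n a_n x^(n-1) and y''(x) = sum_{n>=2} n(n-1) a_n x^(n-2).
Substitute into P(x) y'' + Q(x) y' + R(x) y = 0 with P(x) = 1, Q(x) = 2 - x, R(x) = 1 - 2x, and match powers of x.
Initial conditions: a_0 = 3, a_1 = 1.
Setting the coefficient of each power of x to zero and solving order by order (substituting the coefficients already found):
  x^0: 2 a_2 + 2 a_1 + a_0 = 0  ->  2 a_2 = -2 a_1 - a_0 = -5  ->  a_2 = -5/2
  x^1: 6 a_3 + 4 a_2 - 2 a_0 = 0  ->  6 a_3 = -4 a_2 + 2 a_0 = 16  ->  a_3 = 8/3
  x^2: 12 a_4 + 6 a_3 - a_2 - 2 a_1 = 0  ->  12 a_4 = -6 a_3 + a_2 + 2 a_1 = -33/2  ->  a_4 = -11/8
  x^3: 20 a_5 + 8 a_4 - 2 a_3 - 2 a_2 = 0  ->  20 a_5 = -8 a_4 + 2 a_3 + 2 a_2 = 34/3  ->  a_5 = 17/30
Truncated series: y(x) = 3 + x - (5/2) x^2 + (8/3) x^3 - (11/8) x^4 + (17/30) x^5 + O(x^6).

a_0 = 3; a_1 = 1; a_2 = -5/2; a_3 = 8/3; a_4 = -11/8; a_5 = 17/30


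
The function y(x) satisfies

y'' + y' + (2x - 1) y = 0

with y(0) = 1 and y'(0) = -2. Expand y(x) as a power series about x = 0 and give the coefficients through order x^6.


Ansatz: y(x) = sum_{n>=0} a_n x^n, so y'(x) = sum_{n>=1} n a_n x^(n-1) and y''(x) = sum_{n>=2} n(n-1) a_n x^(n-2).
Substitute into P(x) y'' + Q(x) y' + R(x) y = 0 with P(x) = 1, Q(x) = 1, R(x) = 2x - 1, and match powers of x.
Initial conditions: a_0 = 1, a_1 = -2.
Setting the coefficient of each power of x to zero and solving order by order (substituting the coefficients already found):
  x^0: 2 a_2 + a_1 - a_0 = 0  ->  2 a_2 = -a_1 + a_0 = 3  ->  a_2 = 3/2
  x^1: 6 a_3 + 2 a_2 - a_1 + 2 a_0 = 0  ->  6 a_3 = -2 a_2 + a_1 - 2 a_0 = -7  ->  a_3 = -7/6
  x^2: 12 a_4 + 3 a_3 - a_2 + 2 a_1 = 0  ->  12 a_4 = -3 a_3 + a_2 - 2 a_1 = 9  ->  a_4 = 3/4
  x^3: 20 a_5 + 4 a_4 - a_3 + 2 a_2 = 0  ->  20 a_5 = -4 a_4 + a_3 - 2 a_2 = -43/6  ->  a_5 = -43/120
  x^4: 30 a_6 + 5 a_5 - a_4 + 2 a_3 = 0  ->  30 a_6 = -5 a_5 + a_4 - 2 a_3 = 39/8  ->  a_6 = 13/80
Truncated series: y(x) = 1 - 2 x + (3/2) x^2 - (7/6) x^3 + (3/4) x^4 - (43/120) x^5 + (13/80) x^6 + O(x^7).

a_0 = 1; a_1 = -2; a_2 = 3/2; a_3 = -7/6; a_4 = 3/4; a_5 = -43/120; a_6 = 13/80


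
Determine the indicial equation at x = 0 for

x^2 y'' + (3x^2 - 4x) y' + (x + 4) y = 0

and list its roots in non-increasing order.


Divide by x^2 to reach normal form y'' + P_1(x) y' + P_2(x) y = 0 with P_1(x) = 3 - 4/x and P_2(x) = 1/x + 4/x^2.
x = 0 is a singular point because the y'-coefficient 3 - 4/x has a pole at x = 0 and the y-coefficient 1/x + 4/x^2 has a pole at x = 0.
It is a regular singular point because x P_1(x) = p(x) = 3x - 4 and x^2 P_2(x) = q(x) = x + 4 are polynomials, hence analytic at x = 0.
p(0) = -4,  q(0) = 4.
Indicial equation: r(r-1) + p(0) r + q(0) = 0, i.e. r^2 + (p(0) - 1) r + q(0) = 0, i.e. r^2 - 5 r + 4 = 0.
Discriminant: (-5)^2 - 4(4) = 9, so r = (5 ± 3)/2.
Solving: r_1 = 4, r_2 = 1.

indicial: r^2 - 5 r + 4 = 0; roots r_1 = 4, r_2 = 1


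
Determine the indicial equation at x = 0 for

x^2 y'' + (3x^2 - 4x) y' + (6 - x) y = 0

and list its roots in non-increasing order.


Divide by x^2 to reach normal form y'' + P_1(x) y' + P_2(x) y = 0 with P_1(x) = 3 - 4/x and P_2(x) = -1/x + 6/x^2.
x = 0 is a singular point because the y'-coefficient 3 - 4/x has a pole at x = 0 and the y-coefficient -1/x + 6/x^2 has a pole at x = 0.
It is a regular singular point because x P_1(x) = p(x) = 3x - 4 and x^2 P_2(x) = q(x) = 6 - x are polynomials, hence analytic at x = 0.
p(0) = -4,  q(0) = 6.
Indicial equation: r(r-1) + p(0) r + q(0) = 0, i.e. r^2 + (p(0) - 1) r + q(0) = 0, i.e. r^2 - 5 r + 6 = 0.
Discriminant: (-5)^2 - 4(6) = 1, so r = (5 ± 1)/2.
Solving: r_1 = 3, r_2 = 2.

indicial: r^2 - 5 r + 6 = 0; roots r_1 = 3, r_2 = 2


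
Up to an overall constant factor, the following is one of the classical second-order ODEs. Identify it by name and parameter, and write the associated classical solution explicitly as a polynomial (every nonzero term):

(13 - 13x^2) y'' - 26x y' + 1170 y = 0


All three coefficients share the factor 13; dividing through by 13 gives  (1 - x^2) y'' - 2x y' + 90 y = 0.
This matches the Legendre equation (1 - x^2) y'' - 2x y' + n(n+1) y = 0 (note the -2x y' term) with n(n+1) = 90, so n = 9; the polynomial solution is P_9(x).
With y = sum_k a_k x^k, matching x^k gives (k+2)(k+1) a_{k+2} = [k(k+1) - n(n+1)] a_k = (k - 9)(k + 10) a_k. The right side vanishes at k = 9, so the series with the parity of 9 terminates at degree 9.
Standard normalization (P_n(1) = 1): leading coefficient (2n)!/(2^n (n!)^2) = 6402373705728000/(512*131681894400) = 12155/128, so a_9 = 12155/128. Work downward with a_k = (k+1)(k+2) a_{k+2} / ((k - 9)(k + 10)):
  a_7 = (8)(9)(12155/128) / ((7 - 9)(7 + 10)) = (109395/16)/(-34) = -6435/32
  a_5 = (6)(7)(-6435/32) / ((5 - 9)(5 + 10)) = (-135135/16)/(-60) = 9009/64
  a_3 = (4)(5)(9009/64) / ((3 - 9)(3 + 10)) = (45045/16)/(-78) = -1155/32
  a_1 = (2)(3)(-1155/32) / ((1 - 9)(1 + 10)) = (-3465/16)/(-88) = 315/128
Hence P_9(x) = 12155 x^9/128 - 6435 x^7/32 + 9009 x^5/64 - 1155 x^3/32 + 315 x/128.

P_9(x); series = 12155 x^9/128 - 6435 x^7/32 + 9009 x^5/64 - 1155 x^3/32 + 315 x/128


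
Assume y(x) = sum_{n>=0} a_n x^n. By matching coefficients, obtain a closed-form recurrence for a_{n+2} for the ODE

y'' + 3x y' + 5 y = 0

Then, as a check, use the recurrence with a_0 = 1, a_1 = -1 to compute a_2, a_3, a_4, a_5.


Substitute y = sum_n a_n x^n.
y''(x) has coefficient (n+2)(n+1) a_{n+2} at x^n;
3 x y'(x) has coefficient 3 n a_n at x^n (shift);
5 y(x) has coefficient 5 a_n at x^n.
Matching x^n: (n+2)(n+1) a_{n+2} + (3n + 5) a_n = 0.
Thus a_{n+2} = (-3n - 5) / ((n+1)(n+2)) * a_n.

Check with a_0 = 1, a_1 = -1 (apply the recurrence for n = 0, 1, 2, 3): a_0 = 1, a_1 = -1, a_2 = -5/2, a_3 = 4/3, a_4 = 55/24, a_5 = -14/15.

a_(n+2) = (-3n - 5) / ((n+1)(n+2)) * a_n; check: a_0 = 1, a_1 = -1, a_2 = -5/2, a_3 = 4/3, a_4 = 55/24, a_5 = -14/15


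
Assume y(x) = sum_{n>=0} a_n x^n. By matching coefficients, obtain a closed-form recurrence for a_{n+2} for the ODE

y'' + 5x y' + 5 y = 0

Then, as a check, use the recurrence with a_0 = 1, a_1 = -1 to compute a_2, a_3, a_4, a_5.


Substitute y = sum_n a_n x^n.
y''(x) has coefficient (n+2)(n+1) a_{n+2} at x^n;
5 x y'(x) has coefficient 5 n a_n at x^n (shift);
5 y(x) has coefficient 5 a_n at x^n.
Matching x^n: (n+2)(n+1) a_{n+2} + (5n + 5) a_n = 0.
Thus a_{n+2} = (-5n - 5) / ((n+1)(n+2)) * a_n.

Check with a_0 = 1, a_1 = -1 (apply the recurrence for n = 0, 1, 2, 3): a_0 = 1, a_1 = -1, a_2 = -5/2, a_3 = 5/3, a_4 = 25/8, a_5 = -5/3.

a_(n+2) = (-5n - 5) / ((n+1)(n+2)) * a_n; check: a_0 = 1, a_1 = -1, a_2 = -5/2, a_3 = 5/3, a_4 = 25/8, a_5 = -5/3


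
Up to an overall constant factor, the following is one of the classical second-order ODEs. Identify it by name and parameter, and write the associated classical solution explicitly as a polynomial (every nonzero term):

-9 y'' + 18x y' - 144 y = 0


All three coefficients share the factor -9; dividing through by -9 gives  y'' - 2x y' + 16 y = 0.
This matches the Hermite equation y'' - 2x y' + 2n y = 0 with 2n = 16, so n = 8; the polynomial solution is H_8(x).
With y = sum_k a_k x^k, matching x^k gives (k+2)(k+1) a_{k+2} = 2(k - n) a_k = 2(k - 8) a_k. The right side vanishes at k = 8, so the series with the parity of 8 terminates at degree 8.
Standard normalization: leading coefficient of H_n is 2^n, so a_8 = 2^8 = 256. Work downward with a_k = (k+1)(k+2) a_{k+2} / (2(k - n)):
  a_6 = (7)(8)(256) / (2(6 - 8)) = 14336/(-4) = -3584
  a_4 = (5)(6)(-3584) / (2(4 - 8)) = -107520/(-8) = 13440
  a_2 = (3)(4)(13440) / (2(2 - 8)) = 161280/(-12) = -13440
  a_0 = (1)(2)(-13440) / (2(0 - 8)) = -26880/(-16) = 1680
Hence H_8(x) = 256 x^8 - 3584 x^6 + 13440 x^4 - 13440 x^2 + 1680.

H_8(x); series = 256 x^8 - 3584 x^6 + 13440 x^4 - 13440 x^2 + 1680


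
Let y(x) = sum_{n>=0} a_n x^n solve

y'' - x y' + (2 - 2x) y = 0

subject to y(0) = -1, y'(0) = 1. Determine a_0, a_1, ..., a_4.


Ansatz: y(x) = sum_{n>=0} a_n x^n, so y'(x) = sum_{n>=1} n a_n x^(n-1) and y''(x) = sum_{n>=2} n(n-1) a_n x^(n-2).
Substitute into P(x) y'' + Q(x) y' + R(x) y = 0 with P(x) = 1, Q(x) = -x, R(x) = 2 - 2x, and match powers of x.
Initial conditions: a_0 = -1, a_1 = 1.
Setting the coefficient of each power of x to zero and solving order by order (substituting the coefficients already found):
  x^0: 2 a_2 + 2 a_0 = 0  ->  2 a_2 = -2 a_0 = 2  ->  a_2 = 1
  x^1: 6 a_3 + a_1 - 2 a_0 = 0  ->  6 a_3 = -a_1 + 2 a_0 = -3  ->  a_3 = -1/2
  x^2: 12 a_4 - 2 a_1 = 0  ->  12 a_4 = 2 a_1 = 2  ->  a_4 = 1/6
Truncated series: y(x) = -1 + x + x^2 - (1/2) x^3 + (1/6) x^4 + O(x^5).

a_0 = -1; a_1 = 1; a_2 = 1; a_3 = -1/2; a_4 = 1/6


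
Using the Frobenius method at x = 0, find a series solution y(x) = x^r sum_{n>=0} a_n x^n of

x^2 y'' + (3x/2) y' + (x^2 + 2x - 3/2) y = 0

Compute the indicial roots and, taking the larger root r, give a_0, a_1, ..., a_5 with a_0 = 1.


Write in Frobenius form y'' + (p(x)/x) y' + (q(x)/x^2) y = 0:
  p(x) = 3/2,  q(x) = x^2 + 2x - 3/2.
Indicial equation: r(r-1) + (3/2) r + (-3/2) = 0 -> roots r_1 = 1, r_2 = -3/2.
Take r = r_1 = 1. Let y(x) = x^r sum_{n>=0} a_n x^n with a_0 = 1.
Substitute y = x^r sum a_n x^n and match x^{r+n}. The recurrence is
  D(n) a_n + 2 a_{n-1} + 1 a_{n-2} = 0,  where D(n) = (r+n)(r+n-1) + (3/2)(r+n) + (-3/2).
  a_n = [-2 a_{n-1} - 1 a_{n-2}] / D(n).
Since the indicial polynomial factors as (r - r_1)(r - r_2), D(n) = (r_1 + n - r_1)(r_1 + n - r_2) = n(n + 5/2).
Evaluating step by step (a_0 = 1):
  n = 1: D(1) = 1(1 + 5/2) = 7/2; numerator = -2(1) = -2; a_1 = (-2)/(7/2) = -4/7
  n = 2: D(2) = 2(2 + 5/2) = 9; numerator = -2(-4/7) - 1(1) = 1/7; a_2 = (1/7)/(9) = 1/63
  n = 3: D(3) = 3(3 + 5/2) = 33/2; numerator = -2(1/63) - 1(-4/7) = 34/63; a_3 = (34/63)/(33/2) = 68/2079
  n = 4: D(4) = 4(4 + 5/2) = 26; numerator = -2(68/2079) - 1(1/63) = -169/2079; a_4 = (-169/2079)/(26) = -13/4158
  n = 5: D(5) = 5(5 + 5/2) = 75/2; numerator = -2(-13/4158) - 1(68/2079) = -5/189; a_5 = (-5/189)/(75/2) = -2/2835

r = 1; a_0 = 1; a_1 = -4/7; a_2 = 1/63; a_3 = 68/2079; a_4 = -13/4158; a_5 = -2/2835


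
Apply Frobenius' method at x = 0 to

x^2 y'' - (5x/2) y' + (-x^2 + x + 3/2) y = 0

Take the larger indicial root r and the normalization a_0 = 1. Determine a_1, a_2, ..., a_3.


Write in Frobenius form y'' + (p(x)/x) y' + (q(x)/x^2) y = 0:
  p(x) = -5/2,  q(x) = -x^2 + x + 3/2.
Indicial equation: r(r-1) + (-5/2) r + (3/2) = 0 -> roots r_1 = 3, r_2 = 1/2.
Take r = r_1 = 3. Let y(x) = x^r sum_{n>=0} a_n x^n with a_0 = 1.
Substitute y = x^r sum a_n x^n and match x^{r+n}. The recurrence is
  D(n) a_n + 1 a_{n-1} - 1 a_{n-2} = 0,  where D(n) = (r+n)(r+n-1) + (-5/2)(r+n) + (3/2).
  a_n = [-1 a_{n-1} + 1 a_{n-2}] / D(n).
Since the indicial polynomial factors as (r - r_1)(r - r_2), D(n) = (r_1 + n - r_1)(r_1 + n - r_2) = n(n + 5/2).
Evaluating step by step (a_0 = 1):
  n = 1: D(1) = 1(1 + 5/2) = 7/2; numerator = -1(1) = -1; a_1 = (-1)/(7/2) = -2/7
  n = 2: D(2) = 2(2 + 5/2) = 9; numerator = -1(-2/7) + 1(1) = 9/7; a_2 = (9/7)/(9) = 1/7
  n = 3: D(3) = 3(3 + 5/2) = 33/2; numerator = -1(1/7) + 1(-2/7) = -3/7; a_3 = (-3/7)/(33/2) = -2/77

r = 3; a_0 = 1; a_1 = -2/7; a_2 = 1/7; a_3 = -2/77


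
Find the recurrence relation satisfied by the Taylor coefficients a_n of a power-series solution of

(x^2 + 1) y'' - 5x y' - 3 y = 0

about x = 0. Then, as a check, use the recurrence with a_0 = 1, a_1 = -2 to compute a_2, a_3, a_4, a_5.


Substitute y = sum_n a_n x^n.
(1 + 1 x^2) y'' contributes (n+2)(n+1) a_{n+2} + n(n-1) a_n at x^n.
-5 x y'(x) contributes -5 n a_n at x^n.
-3 y(x) contributes -3 a_n at x^n.
Matching x^n: (n+2)(n+1) a_{n+2} + (n(n-1) - 5 n - 3) a_n = 0.
Thus a_{n+2} = (-n(n-1) + 5 n + 3) / ((n+1)(n+2)) * a_n.

Check with a_0 = 1, a_1 = -2 (apply the recurrence for n = 0, 1, 2, 3): a_0 = 1, a_1 = -2, a_2 = 3/2, a_3 = -8/3, a_4 = 11/8, a_5 = -8/5.

a_(n+2) = (-n(n-1) + 5 n + 3) / ((n+1)(n+2)) * a_n; check: a_0 = 1, a_1 = -2, a_2 = 3/2, a_3 = -8/3, a_4 = 11/8, a_5 = -8/5


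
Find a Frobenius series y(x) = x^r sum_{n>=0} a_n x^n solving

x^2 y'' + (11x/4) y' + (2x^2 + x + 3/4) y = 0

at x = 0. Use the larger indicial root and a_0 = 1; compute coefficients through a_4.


Write in Frobenius form y'' + (p(x)/x) y' + (q(x)/x^2) y = 0:
  p(x) = 11/4,  q(x) = 2x^2 + x + 3/4.
Indicial equation: r(r-1) + (11/4) r + (3/4) = 0 -> roots r_1 = -3/4, r_2 = -1.
Take r = r_1 = -3/4. Let y(x) = x^r sum_{n>=0} a_n x^n with a_0 = 1.
Substitute y = x^r sum a_n x^n and match x^{r+n}. The recurrence is
  D(n) a_n + 1 a_{n-1} + 2 a_{n-2} = 0,  where D(n) = (r+n)(r+n-1) + (11/4)(r+n) + (3/4).
  a_n = [-1 a_{n-1} - 2 a_{n-2}] / D(n).
Since the indicial polynomial factors as (r - r_1)(r - r_2), D(n) = (r_1 + n - r_1)(r_1 + n - r_2) = n(n + 1/4).
Evaluating step by step (a_0 = 1):
  n = 1: D(1) = 1(1 + 1/4) = 5/4; numerator = -1(1) = -1; a_1 = (-1)/(5/4) = -4/5
  n = 2: D(2) = 2(2 + 1/4) = 9/2; numerator = -1(-4/5) - 2(1) = -6/5; a_2 = (-6/5)/(9/2) = -4/15
  n = 3: D(3) = 3(3 + 1/4) = 39/4; numerator = -1(-4/15) - 2(-4/5) = 28/15; a_3 = (28/15)/(39/4) = 112/585
  n = 4: D(4) = 4(4 + 1/4) = 17; numerator = -1(112/585) - 2(-4/15) = 40/117; a_4 = (40/117)/(17) = 40/1989

r = -3/4; a_0 = 1; a_1 = -4/5; a_2 = -4/15; a_3 = 112/585; a_4 = 40/1989


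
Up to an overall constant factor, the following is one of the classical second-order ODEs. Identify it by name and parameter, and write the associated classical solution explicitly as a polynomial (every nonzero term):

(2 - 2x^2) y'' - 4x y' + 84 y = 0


All three coefficients share the factor 2; dividing through by 2 gives  (1 - x^2) y'' - 2x y' + 42 y = 0.
This matches the Legendre equation (1 - x^2) y'' - 2x y' + n(n+1) y = 0 (note the -2x y' term) with n(n+1) = 42, so n = 6; the polynomial solution is P_6(x).
With y = sum_k a_k x^k, matching x^k gives (k+2)(k+1) a_{k+2} = [k(k+1) - n(n+1)] a_k = (k - 6)(k + 7) a_k. The right side vanishes at k = 6, so the series with the parity of 6 terminates at degree 6.
Standard normalization (P_n(1) = 1): leading coefficient (2n)!/(2^n (n!)^2) = 479001600/(64*518400) = 231/16, so a_6 = 231/16. Work downward with a_k = (k+1)(k+2) a_{k+2} / ((k - 6)(k + 7)):
  a_4 = (5)(6)(231/16) / ((4 - 6)(4 + 7)) = (3465/8)/(-22) = -315/16
  a_2 = (3)(4)(-315/16) / ((2 - 6)(2 + 7)) = (-945/4)/(-36) = 105/16
  a_0 = (1)(2)(105/16) / ((0 - 6)(0 + 7)) = (105/8)/(-42) = -5/16
Hence P_6(x) = 231 x^6/16 - 315 x^4/16 + 105 x^2/16 - 5/16.

P_6(x); series = 231 x^6/16 - 315 x^4/16 + 105 x^2/16 - 5/16


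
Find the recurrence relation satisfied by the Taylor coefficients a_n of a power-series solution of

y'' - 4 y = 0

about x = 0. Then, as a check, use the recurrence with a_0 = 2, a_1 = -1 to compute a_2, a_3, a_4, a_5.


Substitute y = sum_n a_n x^n into y'' + (const) y = 0.
y''(x) = sum_{n>=0} (n+2)(n+1) a_{n+2} x^n.
The ODE becomes sum_n [(n+2)(n+1) a_{n+2} - 4 a_n] x^n = 0.
Setting each coefficient to zero gives the recurrence:
  (n+2)(n+1) a_{n+2} - 4 a_n = 0,
  a_{n+2} = 4 / ((n+1)(n+2)) a_n.

Check with a_0 = 2, a_1 = -1 (apply the recurrence for n = 0, 1, 2, 3): a_0 = 2, a_1 = -1, a_2 = 4, a_3 = -2/3, a_4 = 4/3, a_5 = -2/15.

a_{n+2} = 4/((n+1)(n+2)) * a_n; check: a_0 = 2, a_1 = -1, a_2 = 4, a_3 = -2/3, a_4 = 4/3, a_5 = -2/15


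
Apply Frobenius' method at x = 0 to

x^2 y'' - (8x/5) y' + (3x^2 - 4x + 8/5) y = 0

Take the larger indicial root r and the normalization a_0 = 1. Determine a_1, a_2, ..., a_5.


Write in Frobenius form y'' + (p(x)/x) y' + (q(x)/x^2) y = 0:
  p(x) = -8/5,  q(x) = 3x^2 - 4x + 8/5.
Indicial equation: r(r-1) + (-8/5) r + (8/5) = 0 -> roots r_1 = 8/5, r_2 = 1.
Take r = r_1 = 8/5. Let y(x) = x^r sum_{n>=0} a_n x^n with a_0 = 1.
Substitute y = x^r sum a_n x^n and match x^{r+n}. The recurrence is
  D(n) a_n - 4 a_{n-1} + 3 a_{n-2} = 0,  where D(n) = (r+n)(r+n-1) + (-8/5)(r+n) + (8/5).
  a_n = [4 a_{n-1} - 3 a_{n-2}] / D(n).
Since the indicial polynomial factors as (r - r_1)(r - r_2), D(n) = (r_1 + n - r_1)(r_1 + n - r_2) = n(n + 3/5).
Evaluating step by step (a_0 = 1):
  n = 1: D(1) = 1(1 + 3/5) = 8/5; numerator = 4(1) = 4; a_1 = (4)/(8/5) = 5/2
  n = 2: D(2) = 2(2 + 3/5) = 26/5; numerator = 4(5/2) - 3(1) = 7; a_2 = (7)/(26/5) = 35/26
  n = 3: D(3) = 3(3 + 3/5) = 54/5; numerator = 4(35/26) - 3(5/2) = -55/26; a_3 = (-55/26)/(54/5) = -275/1404
  n = 4: D(4) = 4(4 + 3/5) = 92/5; numerator = 4(-275/1404) - 3(35/26) = -3385/702; a_4 = (-3385/702)/(92/5) = -16925/64584
  n = 5: D(5) = 5(5 + 3/5) = 28; numerator = 4(-16925/64584) - 3(-275/1404) = -14875/32292; a_5 = (-14875/32292)/(28) = -2125/129168

r = 8/5; a_0 = 1; a_1 = 5/2; a_2 = 35/26; a_3 = -275/1404; a_4 = -16925/64584; a_5 = -2125/129168


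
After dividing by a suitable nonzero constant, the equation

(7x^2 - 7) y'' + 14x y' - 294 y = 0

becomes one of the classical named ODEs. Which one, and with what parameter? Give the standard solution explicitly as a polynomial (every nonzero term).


All three coefficients share the factor -7; dividing through by -7 gives  (1 - x^2) y'' - 2x y' + 42 y = 0.
This matches the Legendre equation (1 - x^2) y'' - 2x y' + n(n+1) y = 0 (note the -2x y' term) with n(n+1) = 42, so n = 6; the polynomial solution is P_6(x).
With y = sum_k a_k x^k, matching x^k gives (k+2)(k+1) a_{k+2} = [k(k+1) - n(n+1)] a_k = (k - 6)(k + 7) a_k. The right side vanishes at k = 6, so the series with the parity of 6 terminates at degree 6.
Standard normalization (P_n(1) = 1): leading coefficient (2n)!/(2^n (n!)^2) = 479001600/(64*518400) = 231/16, so a_6 = 231/16. Work downward with a_k = (k+1)(k+2) a_{k+2} / ((k - 6)(k + 7)):
  a_4 = (5)(6)(231/16) / ((4 - 6)(4 + 7)) = (3465/8)/(-22) = -315/16
  a_2 = (3)(4)(-315/16) / ((2 - 6)(2 + 7)) = (-945/4)/(-36) = 105/16
  a_0 = (1)(2)(105/16) / ((0 - 6)(0 + 7)) = (105/8)/(-42) = -5/16
Hence P_6(x) = 231 x^6/16 - 315 x^4/16 + 105 x^2/16 - 5/16.

P_6(x); series = 231 x^6/16 - 315 x^4/16 + 105 x^2/16 - 5/16


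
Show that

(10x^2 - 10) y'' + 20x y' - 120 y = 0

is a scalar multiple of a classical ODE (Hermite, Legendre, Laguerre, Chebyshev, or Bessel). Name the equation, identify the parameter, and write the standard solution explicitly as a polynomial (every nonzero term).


All three coefficients share the factor -10; dividing through by -10 gives  (1 - x^2) y'' - 2x y' + 12 y = 0.
This matches the Legendre equation (1 - x^2) y'' - 2x y' + n(n+1) y = 0 (note the -2x y' term) with n(n+1) = 12, so n = 3; the polynomial solution is P_3(x).
With y = sum_k a_k x^k, matching x^k gives (k+2)(k+1) a_{k+2} = [k(k+1) - n(n+1)] a_k = (k - 3)(k + 4) a_k. The right side vanishes at k = 3, so the series with the parity of 3 terminates at degree 3.
Standard normalization (P_n(1) = 1): leading coefficient (2n)!/(2^n (n!)^2) = 720/(8*36) = 5/2, so a_3 = 5/2. Work downward with a_k = (k+1)(k+2) a_{k+2} / ((k - 3)(k + 4)):
  a_1 = (2)(3)(5/2) / ((1 - 3)(1 + 4)) = 15/(-10) = -3/2
Hence P_3(x) = 5 x^3/2 - 3 x/2.

P_3(x); series = 5 x^3/2 - 3 x/2


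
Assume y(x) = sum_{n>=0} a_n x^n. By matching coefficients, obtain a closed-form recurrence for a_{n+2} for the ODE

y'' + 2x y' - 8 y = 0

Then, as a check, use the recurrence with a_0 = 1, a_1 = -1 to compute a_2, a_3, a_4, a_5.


Substitute y = sum_n a_n x^n.
y''(x) has coefficient (n+2)(n+1) a_{n+2} at x^n;
2 x y'(x) has coefficient 2 n a_n at x^n (shift);
-8 y(x) has coefficient -8 a_n at x^n.
Matching x^n: (n+2)(n+1) a_{n+2} + (2n - 8) a_n = 0.
Thus a_{n+2} = (-2n + 8) / ((n+1)(n+2)) * a_n.

Check with a_0 = 1, a_1 = -1 (apply the recurrence for n = 0, 1, 2, 3): a_0 = 1, a_1 = -1, a_2 = 4, a_3 = -1, a_4 = 4/3, a_5 = -1/10.

a_(n+2) = (-2n + 8) / ((n+1)(n+2)) * a_n; check: a_0 = 1, a_1 = -1, a_2 = 4, a_3 = -1, a_4 = 4/3, a_5 = -1/10


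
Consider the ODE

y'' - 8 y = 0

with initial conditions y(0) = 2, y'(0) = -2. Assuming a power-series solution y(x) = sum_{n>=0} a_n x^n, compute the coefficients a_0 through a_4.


Ansatz: y(x) = sum_{n>=0} a_n x^n, so y'(x) = sum_{n>=1} n a_n x^(n-1) and y''(x) = sum_{n>=2} n(n-1) a_n x^(n-2).
Substitute into P(x) y'' + Q(x) y' + R(x) y = 0 with P(x) = 1, Q(x) = 0, R(x) = -8, and match powers of x.
Initial conditions: a_0 = 2, a_1 = -2.
Setting the coefficient of each power of x to zero and solving order by order (substituting the coefficients already found):
  x^0: 2 a_2 - 8 a_0 = 0  ->  2 a_2 = 8 a_0 = 16  ->  a_2 = 8
  x^1: 6 a_3 - 8 a_1 = 0  ->  6 a_3 = 8 a_1 = -16  ->  a_3 = -8/3
  x^2: 12 a_4 - 8 a_2 = 0  ->  12 a_4 = 8 a_2 = 64  ->  a_4 = 16/3
Truncated series: y(x) = 2 - 2 x + 8 x^2 - (8/3) x^3 + (16/3) x^4 + O(x^5).

a_0 = 2; a_1 = -2; a_2 = 8; a_3 = -8/3; a_4 = 16/3


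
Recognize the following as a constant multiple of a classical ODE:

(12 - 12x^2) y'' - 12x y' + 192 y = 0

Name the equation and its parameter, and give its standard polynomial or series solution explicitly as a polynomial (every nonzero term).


All three coefficients share the factor 12; dividing through by 12 gives  (1 - x^2) y'' - x y' + 16 y = 0.
This matches the Chebyshev equation (1 - x^2) y'' - x y' + n^2 y = 0 (note the -x y' term, not -2x y') with n^2 = 16, so n = 4; the polynomial solution is T_4(x).
With y = sum_k a_k x^k, matching x^k gives (k+2)(k+1) a_{k+2} = (k^2 - n^2) a_k = (k - 4)(k + 4) a_k. The right side vanishes at k = 4, so the series with the parity of 4 terminates at degree 4.
Standard normalization: leading coefficient of T_n is 2^(n-1), so a_4 = 2^3 = 8. Work downward with a_k = (k+1)(k+2) a_{k+2} / ((k - 4)(k + 4)):
  a_2 = (3)(4)(8) / ((2 - 4)(2 + 4)) = 96/(-12) = -8
  a_0 = (1)(2)(-8) / ((0 - 4)(0 + 4)) = -16/(-16) = 1
Hence T_4(x) = 8 x^4 - 8 x^2 + 1.

T_4(x); series = 8 x^4 - 8 x^2 + 1


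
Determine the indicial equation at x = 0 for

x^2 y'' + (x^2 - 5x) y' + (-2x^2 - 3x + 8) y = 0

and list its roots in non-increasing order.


Divide by x^2 to reach normal form y'' + P_1(x) y' + P_2(x) y = 0 with P_1(x) = 1 - 5/x and P_2(x) = -2 - 3/x + 8/x^2.
x = 0 is a singular point because the y'-coefficient 1 - 5/x has a pole at x = 0 and the y-coefficient -2 - 3/x + 8/x^2 has a pole at x = 0.
It is a regular singular point because x P_1(x) = p(x) = x - 5 and x^2 P_2(x) = q(x) = -2x^2 - 3x + 8 are polynomials, hence analytic at x = 0.
p(0) = -5,  q(0) = 8.
Indicial equation: r(r-1) + p(0) r + q(0) = 0, i.e. r^2 + (p(0) - 1) r + q(0) = 0, i.e. r^2 - 6 r + 8 = 0.
Discriminant: (-6)^2 - 4(8) = 4, so r = (6 ± 2)/2.
Solving: r_1 = 4, r_2 = 2.

indicial: r^2 - 6 r + 8 = 0; roots r_1 = 4, r_2 = 2


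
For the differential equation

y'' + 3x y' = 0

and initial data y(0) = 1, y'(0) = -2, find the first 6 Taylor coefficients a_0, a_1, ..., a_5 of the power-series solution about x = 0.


Ansatz: y(x) = sum_{n>=0} a_n x^n, so y'(x) = sum_{n>=1} n a_n x^(n-1) and y''(x) = sum_{n>=2} n(n-1) a_n x^(n-2).
Substitute into P(x) y'' + Q(x) y' + R(x) y = 0 with P(x) = 1, Q(x) = 3x, R(x) = 0, and match powers of x.
Initial conditions: a_0 = 1, a_1 = -2.
Setting the coefficient of each power of x to zero and solving order by order (substituting the coefficients already found):
  x^0: 2 a_2 = 0  ->  a_2 = 0
  x^1: 6 a_3 + 3 a_1 = 0  ->  6 a_3 = -3 a_1 = 6  ->  a_3 = 1
  x^2: 12 a_4 + 6 a_2 = 0  ->  12 a_4 = -6 a_2 = 0  ->  a_4 = 0
  x^3: 20 a_5 + 9 a_3 = 0  ->  20 a_5 = -9 a_3 = -9  ->  a_5 = -9/20
Truncated series: y(x) = 1 - 2 x + x^3 - (9/20) x^5 + O(x^6).

a_0 = 1; a_1 = -2; a_2 = 0; a_3 = 1; a_4 = 0; a_5 = -9/20


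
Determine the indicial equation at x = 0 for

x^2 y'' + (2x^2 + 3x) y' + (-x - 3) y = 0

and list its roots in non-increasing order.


Divide by x^2 to reach normal form y'' + P_1(x) y' + P_2(x) y = 0 with P_1(x) = 2 + 3/x and P_2(x) = -1/x - 3/x^2.
x = 0 is a singular point because the y'-coefficient 2 + 3/x has a pole at x = 0 and the y-coefficient -1/x - 3/x^2 has a pole at x = 0.
It is a regular singular point because x P_1(x) = p(x) = 2x + 3 and x^2 P_2(x) = q(x) = -x - 3 are polynomials, hence analytic at x = 0.
p(0) = 3,  q(0) = -3.
Indicial equation: r(r-1) + p(0) r + q(0) = 0, i.e. r^2 + (p(0) - 1) r + q(0) = 0, i.e. r^2 + 2 r - 3 = 0.
Discriminant: (2)^2 - 4(-3) = 16, so r = (-2 ± 4)/2.
Solving: r_1 = 1, r_2 = -3.

indicial: r^2 + 2 r - 3 = 0; roots r_1 = 1, r_2 = -3


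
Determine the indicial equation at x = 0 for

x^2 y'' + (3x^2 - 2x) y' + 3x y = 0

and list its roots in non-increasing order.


Divide by x^2 to reach normal form y'' + P_1(x) y' + P_2(x) y = 0 with P_1(x) = 3 - 2/x and P_2(x) = 3/x.
x = 0 is a singular point because the y'-coefficient 3 - 2/x has a pole at x = 0 and the y-coefficient 3/x has a pole at x = 0.
It is a regular singular point because x P_1(x) = p(x) = 3x - 2 and x^2 P_2(x) = q(x) = 3x are polynomials, hence analytic at x = 0.
p(0) = -2,  q(0) = 0.
Indicial equation: r(r-1) + p(0) r + q(0) = 0, i.e. r^2 + (p(0) - 1) r + q(0) = 0, i.e. r^2 - 3 r = 0.
Discriminant: (-3)^2 - 4(0) = 9, so r = (3 ± 3)/2.
Solving: r_1 = 3, r_2 = 0.

indicial: r^2 - 3 r = 0; roots r_1 = 3, r_2 = 0


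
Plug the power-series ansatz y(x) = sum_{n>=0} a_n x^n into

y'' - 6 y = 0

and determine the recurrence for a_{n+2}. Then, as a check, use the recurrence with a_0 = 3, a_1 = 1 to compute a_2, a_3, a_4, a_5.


Substitute y = sum_n a_n x^n into y'' + (const) y = 0.
y''(x) = sum_{n>=0} (n+2)(n+1) a_{n+2} x^n.
The ODE becomes sum_n [(n+2)(n+1) a_{n+2} - 6 a_n] x^n = 0.
Setting each coefficient to zero gives the recurrence:
  (n+2)(n+1) a_{n+2} - 6 a_n = 0,
  a_{n+2} = 6 / ((n+1)(n+2)) a_n.

Check with a_0 = 3, a_1 = 1 (apply the recurrence for n = 0, 1, 2, 3): a_0 = 3, a_1 = 1, a_2 = 9, a_3 = 1, a_4 = 9/2, a_5 = 3/10.

a_{n+2} = 6/((n+1)(n+2)) * a_n; check: a_0 = 3, a_1 = 1, a_2 = 9, a_3 = 1, a_4 = 9/2, a_5 = 3/10


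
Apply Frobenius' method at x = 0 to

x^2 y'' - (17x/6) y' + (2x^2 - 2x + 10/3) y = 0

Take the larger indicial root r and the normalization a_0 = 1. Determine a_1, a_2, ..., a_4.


Write in Frobenius form y'' + (p(x)/x) y' + (q(x)/x^2) y = 0:
  p(x) = -17/6,  q(x) = 2x^2 - 2x + 10/3.
Indicial equation: r(r-1) + (-17/6) r + (10/3) = 0 -> roots r_1 = 5/2, r_2 = 4/3.
Take r = r_1 = 5/2. Let y(x) = x^r sum_{n>=0} a_n x^n with a_0 = 1.
Substitute y = x^r sum a_n x^n and match x^{r+n}. The recurrence is
  D(n) a_n - 2 a_{n-1} + 2 a_{n-2} = 0,  where D(n) = (r+n)(r+n-1) + (-17/6)(r+n) + (10/3).
  a_n = [2 a_{n-1} - 2 a_{n-2}] / D(n).
Since the indicial polynomial factors as (r - r_1)(r - r_2), D(n) = (r_1 + n - r_1)(r_1 + n - r_2) = n(n + 7/6).
Evaluating step by step (a_0 = 1):
  n = 1: D(1) = 1(1 + 7/6) = 13/6; numerator = 2(1) = 2; a_1 = (2)/(13/6) = 12/13
  n = 2: D(2) = 2(2 + 7/6) = 19/3; numerator = 2(12/13) - 2(1) = -2/13; a_2 = (-2/13)/(19/3) = -6/247
  n = 3: D(3) = 3(3 + 7/6) = 25/2; numerator = 2(-6/247) - 2(12/13) = -36/19; a_3 = (-36/19)/(25/2) = -72/475
  n = 4: D(4) = 4(4 + 7/6) = 62/3; numerator = 2(-72/475) - 2(-6/247) = -1572/6175; a_4 = (-1572/6175)/(62/3) = -2358/191425

r = 5/2; a_0 = 1; a_1 = 12/13; a_2 = -6/247; a_3 = -72/475; a_4 = -2358/191425


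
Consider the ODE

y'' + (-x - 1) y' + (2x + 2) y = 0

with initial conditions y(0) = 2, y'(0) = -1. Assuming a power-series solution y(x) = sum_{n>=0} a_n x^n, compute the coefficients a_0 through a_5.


Ansatz: y(x) = sum_{n>=0} a_n x^n, so y'(x) = sum_{n>=1} n a_n x^(n-1) and y''(x) = sum_{n>=2} n(n-1) a_n x^(n-2).
Substitute into P(x) y'' + Q(x) y' + R(x) y = 0 with P(x) = 1, Q(x) = -x - 1, R(x) = 2x + 2, and match powers of x.
Initial conditions: a_0 = 2, a_1 = -1.
Setting the coefficient of each power of x to zero and solving order by order (substituting the coefficients already found):
  x^0: 2 a_2 - a_1 + 2 a_0 = 0  ->  2 a_2 = a_1 - 2 a_0 = -5  ->  a_2 = -5/2
  x^1: 6 a_3 - 2 a_2 + a_1 + 2 a_0 = 0  ->  6 a_3 = 2 a_2 - a_1 - 2 a_0 = -8  ->  a_3 = -4/3
  x^2: 12 a_4 - 3 a_3 + 2 a_1 = 0  ->  12 a_4 = 3 a_3 - 2 a_1 = -2  ->  a_4 = -1/6
  x^3: 20 a_5 - 4 a_4 - a_3 + 2 a_2 = 0  ->  20 a_5 = 4 a_4 + a_3 - 2 a_2 = 3  ->  a_5 = 3/20
Truncated series: y(x) = 2 - x - (5/2) x^2 - (4/3) x^3 - (1/6) x^4 + (3/20) x^5 + O(x^6).

a_0 = 2; a_1 = -1; a_2 = -5/2; a_3 = -4/3; a_4 = -1/6; a_5 = 3/20


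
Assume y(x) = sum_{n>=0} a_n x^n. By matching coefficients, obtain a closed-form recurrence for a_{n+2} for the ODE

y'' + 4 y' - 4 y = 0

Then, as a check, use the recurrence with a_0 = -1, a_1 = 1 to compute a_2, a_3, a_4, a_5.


Substitute y = sum_n a_n x^n.
y''(x) has coefficient (n+2)(n+1) a_{n+2} at x^n;
4 y'(x) has coefficient 4 (n+1) a_{n+1} at x^n;
-4 y(x) has coefficient -4 a_n at x^n.
Matching x^n: (n+2)(n+1) a_{n+2} + 4 (n+1) a_{n+1} - 4 a_n = 0.
Thus a_{n+2} = [-4 (n+1) a_{n+1} + 4 a_n] / ((n+1)(n+2)).

Check with a_0 = -1, a_1 = 1 (apply the recurrence for n = 0, 1, 2, 3): a_0 = -1, a_1 = 1, a_2 = -4, a_3 = 6, a_4 = -22/3, a_5 = 106/15.

a_(n+2) = [-4 (n+1) a_(n+1) + 4 a_n] / ((n+1)(n+2)); check: a_0 = -1, a_1 = 1, a_2 = -4, a_3 = 6, a_4 = -22/3, a_5 = 106/15


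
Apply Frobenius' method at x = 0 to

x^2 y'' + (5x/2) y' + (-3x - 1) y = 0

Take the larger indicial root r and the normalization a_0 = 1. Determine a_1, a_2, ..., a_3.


Write in Frobenius form y'' + (p(x)/x) y' + (q(x)/x^2) y = 0:
  p(x) = 5/2,  q(x) = -3x - 1.
Indicial equation: r(r-1) + (5/2) r + (-1) = 0 -> roots r_1 = 1/2, r_2 = -2.
Take r = r_1 = 1/2. Let y(x) = x^r sum_{n>=0} a_n x^n with a_0 = 1.
Substitute y = x^r sum a_n x^n and match x^{r+n}. The recurrence is
  D(n) a_n - 3 a_{n-1} = 0,  where D(n) = (r+n)(r+n-1) + (5/2)(r+n) + (-1).
  a_n = 3 / D(n) * a_{n-1}.
Since the indicial polynomial factors as (r - r_1)(r - r_2), D(n) = (r_1 + n - r_1)(r_1 + n - r_2) = n(n + 5/2).
Evaluating step by step (a_0 = 1):
  n = 1: D(1) = 1(1 + 5/2) = 7/2; numerator = 3(1) = 3; a_1 = (3)/(7/2) = 6/7
  n = 2: D(2) = 2(2 + 5/2) = 9; numerator = 3(6/7) = 18/7; a_2 = (18/7)/(9) = 2/7
  n = 3: D(3) = 3(3 + 5/2) = 33/2; numerator = 3(2/7) = 6/7; a_3 = (6/7)/(33/2) = 4/77

r = 1/2; a_0 = 1; a_1 = 6/7; a_2 = 2/7; a_3 = 4/77


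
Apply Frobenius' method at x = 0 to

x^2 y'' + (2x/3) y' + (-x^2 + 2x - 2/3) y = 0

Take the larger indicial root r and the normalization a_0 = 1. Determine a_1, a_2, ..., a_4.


Write in Frobenius form y'' + (p(x)/x) y' + (q(x)/x^2) y = 0:
  p(x) = 2/3,  q(x) = -x^2 + 2x - 2/3.
Indicial equation: r(r-1) + (2/3) r + (-2/3) = 0 -> roots r_1 = 1, r_2 = -2/3.
Take r = r_1 = 1. Let y(x) = x^r sum_{n>=0} a_n x^n with a_0 = 1.
Substitute y = x^r sum a_n x^n and match x^{r+n}. The recurrence is
  D(n) a_n + 2 a_{n-1} - 1 a_{n-2} = 0,  where D(n) = (r+n)(r+n-1) + (2/3)(r+n) + (-2/3).
  a_n = [-2 a_{n-1} + 1 a_{n-2}] / D(n).
Since the indicial polynomial factors as (r - r_1)(r - r_2), D(n) = (r_1 + n - r_1)(r_1 + n - r_2) = n(n + 5/3).
Evaluating step by step (a_0 = 1):
  n = 1: D(1) = 1(1 + 5/3) = 8/3; numerator = -2(1) = -2; a_1 = (-2)/(8/3) = -3/4
  n = 2: D(2) = 2(2 + 5/3) = 22/3; numerator = -2(-3/4) + 1(1) = 5/2; a_2 = (5/2)/(22/3) = 15/44
  n = 3: D(3) = 3(3 + 5/3) = 14; numerator = -2(15/44) + 1(-3/4) = -63/44; a_3 = (-63/44)/(14) = -9/88
  n = 4: D(4) = 4(4 + 5/3) = 68/3; numerator = -2(-9/88) + 1(15/44) = 6/11; a_4 = (6/11)/(68/3) = 9/374

r = 1; a_0 = 1; a_1 = -3/4; a_2 = 15/44; a_3 = -9/88; a_4 = 9/374


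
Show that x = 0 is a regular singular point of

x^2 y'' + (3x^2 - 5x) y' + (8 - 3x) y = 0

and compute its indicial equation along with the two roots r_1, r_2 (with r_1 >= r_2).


Divide by x^2 to reach normal form y'' + P_1(x) y' + P_2(x) y = 0 with P_1(x) = 3 - 5/x and P_2(x) = -3/x + 8/x^2.
x = 0 is a singular point because the y'-coefficient 3 - 5/x has a pole at x = 0 and the y-coefficient -3/x + 8/x^2 has a pole at x = 0.
It is a regular singular point because x P_1(x) = p(x) = 3x - 5 and x^2 P_2(x) = q(x) = 8 - 3x are polynomials, hence analytic at x = 0.
p(0) = -5,  q(0) = 8.
Indicial equation: r(r-1) + p(0) r + q(0) = 0, i.e. r^2 + (p(0) - 1) r + q(0) = 0, i.e. r^2 - 6 r + 8 = 0.
Discriminant: (-6)^2 - 4(8) = 4, so r = (6 ± 2)/2.
Solving: r_1 = 4, r_2 = 2.

indicial: r^2 - 6 r + 8 = 0; roots r_1 = 4, r_2 = 2


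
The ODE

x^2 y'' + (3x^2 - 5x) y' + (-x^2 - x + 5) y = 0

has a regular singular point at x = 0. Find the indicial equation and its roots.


Divide by x^2 to reach normal form y'' + P_1(x) y' + P_2(x) y = 0 with P_1(x) = 3 - 5/x and P_2(x) = -1 - 1/x + 5/x^2.
x = 0 is a singular point because the y'-coefficient 3 - 5/x has a pole at x = 0 and the y-coefficient -1 - 1/x + 5/x^2 has a pole at x = 0.
It is a regular singular point because x P_1(x) = p(x) = 3x - 5 and x^2 P_2(x) = q(x) = -x^2 - x + 5 are polynomials, hence analytic at x = 0.
p(0) = -5,  q(0) = 5.
Indicial equation: r(r-1) + p(0) r + q(0) = 0, i.e. r^2 + (p(0) - 1) r + q(0) = 0, i.e. r^2 - 6 r + 5 = 0.
Discriminant: (-6)^2 - 4(5) = 16, so r = (6 ± 4)/2.
Solving: r_1 = 5, r_2 = 1.

indicial: r^2 - 6 r + 5 = 0; roots r_1 = 5, r_2 = 1


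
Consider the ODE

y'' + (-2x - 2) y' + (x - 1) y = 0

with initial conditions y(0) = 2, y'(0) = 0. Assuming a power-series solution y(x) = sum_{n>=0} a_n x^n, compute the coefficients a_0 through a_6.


Ansatz: y(x) = sum_{n>=0} a_n x^n, so y'(x) = sum_{n>=1} n a_n x^(n-1) and y''(x) = sum_{n>=2} n(n-1) a_n x^(n-2).
Substitute into P(x) y'' + Q(x) y' + R(x) y = 0 with P(x) = 1, Q(x) = -2x - 2, R(x) = x - 1, and match powers of x.
Initial conditions: a_0 = 2, a_1 = 0.
Setting the coefficient of each power of x to zero and solving order by order (substituting the coefficients already found):
  x^0: 2 a_2 - 2 a_1 - a_0 = 0  ->  2 a_2 = 2 a_1 + a_0 = 2  ->  a_2 = 1
  x^1: 6 a_3 - 4 a_2 - 3 a_1 + a_0 = 0  ->  6 a_3 = 4 a_2 + 3 a_1 - a_0 = 2  ->  a_3 = 1/3
  x^2: 12 a_4 - 6 a_3 - 5 a_2 + a_1 = 0  ->  12 a_4 = 6 a_3 + 5 a_2 - a_1 = 7  ->  a_4 = 7/12
  x^3: 20 a_5 - 8 a_4 - 7 a_3 + a_2 = 0  ->  20 a_5 = 8 a_4 + 7 a_3 - a_2 = 6  ->  a_5 = 3/10
  x^4: 30 a_6 - 10 a_5 - 9 a_4 + a_3 = 0  ->  30 a_6 = 10 a_5 + 9 a_4 - a_3 = 95/12  ->  a_6 = 19/72
Truncated series: y(x) = 2 + x^2 + (1/3) x^3 + (7/12) x^4 + (3/10) x^5 + (19/72) x^6 + O(x^7).

a_0 = 2; a_1 = 0; a_2 = 1; a_3 = 1/3; a_4 = 7/12; a_5 = 3/10; a_6 = 19/72


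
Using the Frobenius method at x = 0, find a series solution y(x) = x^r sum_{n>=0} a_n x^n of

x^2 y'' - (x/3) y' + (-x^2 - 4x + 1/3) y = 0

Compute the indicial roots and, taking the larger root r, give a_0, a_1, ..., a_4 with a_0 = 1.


Write in Frobenius form y'' + (p(x)/x) y' + (q(x)/x^2) y = 0:
  p(x) = -1/3,  q(x) = -x^2 - 4x + 1/3.
Indicial equation: r(r-1) + (-1/3) r + (1/3) = 0 -> roots r_1 = 1, r_2 = 1/3.
Take r = r_1 = 1. Let y(x) = x^r sum_{n>=0} a_n x^n with a_0 = 1.
Substitute y = x^r sum a_n x^n and match x^{r+n}. The recurrence is
  D(n) a_n - 4 a_{n-1} - 1 a_{n-2} = 0,  where D(n) = (r+n)(r+n-1) + (-1/3)(r+n) + (1/3).
  a_n = [4 a_{n-1} + 1 a_{n-2}] / D(n).
Since the indicial polynomial factors as (r - r_1)(r - r_2), D(n) = (r_1 + n - r_1)(r_1 + n - r_2) = n(n + 2/3).
Evaluating step by step (a_0 = 1):
  n = 1: D(1) = 1(1 + 2/3) = 5/3; numerator = 4(1) = 4; a_1 = (4)/(5/3) = 12/5
  n = 2: D(2) = 2(2 + 2/3) = 16/3; numerator = 4(12/5) + 1(1) = 53/5; a_2 = (53/5)/(16/3) = 159/80
  n = 3: D(3) = 3(3 + 2/3) = 11; numerator = 4(159/80) + 1(12/5) = 207/20; a_3 = (207/20)/(11) = 207/220
  n = 4: D(4) = 4(4 + 2/3) = 56/3; numerator = 4(207/220) + 1(159/80) = 5061/880; a_4 = (5061/880)/(56/3) = 2169/7040

r = 1; a_0 = 1; a_1 = 12/5; a_2 = 159/80; a_3 = 207/220; a_4 = 2169/7040


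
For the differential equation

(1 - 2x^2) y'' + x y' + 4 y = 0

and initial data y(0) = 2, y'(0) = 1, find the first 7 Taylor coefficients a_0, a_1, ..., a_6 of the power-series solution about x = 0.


Ansatz: y(x) = sum_{n>=0} a_n x^n, so y'(x) = sum_{n>=1} n a_n x^(n-1) and y''(x) = sum_{n>=2} n(n-1) a_n x^(n-2).
Substitute into P(x) y'' + Q(x) y' + R(x) y = 0 with P(x) = 1 - 2x^2, Q(x) = x, R(x) = 4, and match powers of x.
Initial conditions: a_0 = 2, a_1 = 1.
Setting the coefficient of each power of x to zero and solving order by order (substituting the coefficients already found):
  x^0: 2 a_2 + 4 a_0 = 0  ->  2 a_2 = -4 a_0 = -8  ->  a_2 = -4
  x^1: 6 a_3 + 5 a_1 = 0  ->  6 a_3 = -5 a_1 = -5  ->  a_3 = -5/6
  x^2: 12 a_4 + 2 a_2 = 0  ->  12 a_4 = -2 a_2 = 8  ->  a_4 = 2/3
  x^3: 20 a_5 - 5 a_3 = 0  ->  20 a_5 = 5 a_3 = -25/6  ->  a_5 = -5/24
  x^4: 30 a_6 - 16 a_4 = 0  ->  30 a_6 = 16 a_4 = 32/3  ->  a_6 = 16/45
Truncated series: y(x) = 2 + x - 4 x^2 - (5/6) x^3 + (2/3) x^4 - (5/24) x^5 + (16/45) x^6 + O(x^7).

a_0 = 2; a_1 = 1; a_2 = -4; a_3 = -5/6; a_4 = 2/3; a_5 = -5/24; a_6 = 16/45


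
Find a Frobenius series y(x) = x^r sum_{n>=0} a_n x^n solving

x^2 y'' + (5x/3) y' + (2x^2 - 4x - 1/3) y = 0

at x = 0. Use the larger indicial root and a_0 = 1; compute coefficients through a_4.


Write in Frobenius form y'' + (p(x)/x) y' + (q(x)/x^2) y = 0:
  p(x) = 5/3,  q(x) = 2x^2 - 4x - 1/3.
Indicial equation: r(r-1) + (5/3) r + (-1/3) = 0 -> roots r_1 = 1/3, r_2 = -1.
Take r = r_1 = 1/3. Let y(x) = x^r sum_{n>=0} a_n x^n with a_0 = 1.
Substitute y = x^r sum a_n x^n and match x^{r+n}. The recurrence is
  D(n) a_n - 4 a_{n-1} + 2 a_{n-2} = 0,  where D(n) = (r+n)(r+n-1) + (5/3)(r+n) + (-1/3).
  a_n = [4 a_{n-1} - 2 a_{n-2}] / D(n).
Since the indicial polynomial factors as (r - r_1)(r - r_2), D(n) = (r_1 + n - r_1)(r_1 + n - r_2) = n(n + 4/3).
Evaluating step by step (a_0 = 1):
  n = 1: D(1) = 1(1 + 4/3) = 7/3; numerator = 4(1) = 4; a_1 = (4)/(7/3) = 12/7
  n = 2: D(2) = 2(2 + 4/3) = 20/3; numerator = 4(12/7) - 2(1) = 34/7; a_2 = (34/7)/(20/3) = 51/70
  n = 3: D(3) = 3(3 + 4/3) = 13; numerator = 4(51/70) - 2(12/7) = -18/35; a_3 = (-18/35)/(13) = -18/455
  n = 4: D(4) = 4(4 + 4/3) = 64/3; numerator = 4(-18/455) - 2(51/70) = -21/13; a_4 = (-21/13)/(64/3) = -63/832

r = 1/3; a_0 = 1; a_1 = 12/7; a_2 = 51/70; a_3 = -18/455; a_4 = -63/832


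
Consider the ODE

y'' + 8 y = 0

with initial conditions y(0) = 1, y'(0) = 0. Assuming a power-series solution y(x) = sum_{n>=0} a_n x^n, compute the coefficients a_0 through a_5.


Ansatz: y(x) = sum_{n>=0} a_n x^n, so y'(x) = sum_{n>=1} n a_n x^(n-1) and y''(x) = sum_{n>=2} n(n-1) a_n x^(n-2).
Substitute into P(x) y'' + Q(x) y' + R(x) y = 0 with P(x) = 1, Q(x) = 0, R(x) = 8, and match powers of x.
Initial conditions: a_0 = 1, a_1 = 0.
Setting the coefficient of each power of x to zero and solving order by order (substituting the coefficients already found):
  x^0: 2 a_2 + 8 a_0 = 0  ->  2 a_2 = -8 a_0 = -8  ->  a_2 = -4
  x^1: 6 a_3 + 8 a_1 = 0  ->  6 a_3 = -8 a_1 = 0  ->  a_3 = 0
  x^2: 12 a_4 + 8 a_2 = 0  ->  12 a_4 = -8 a_2 = 32  ->  a_4 = 8/3
  x^3: 20 a_5 + 8 a_3 = 0  ->  20 a_5 = -8 a_3 = 0  ->  a_5 = 0
Truncated series: y(x) = 1 - 4 x^2 + (8/3) x^4 + O(x^6).

a_0 = 1; a_1 = 0; a_2 = -4; a_3 = 0; a_4 = 8/3; a_5 = 0
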